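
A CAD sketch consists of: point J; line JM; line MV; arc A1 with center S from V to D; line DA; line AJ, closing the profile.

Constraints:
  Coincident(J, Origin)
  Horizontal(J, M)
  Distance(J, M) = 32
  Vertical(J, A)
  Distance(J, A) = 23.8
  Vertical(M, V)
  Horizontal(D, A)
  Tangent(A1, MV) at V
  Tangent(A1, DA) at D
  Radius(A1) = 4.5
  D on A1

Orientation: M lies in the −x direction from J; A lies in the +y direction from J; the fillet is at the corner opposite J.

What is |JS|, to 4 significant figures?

33.60

JA is vertical with |JA| = 23.8 and A on the +y side, so A = (0.000, 23.80). The virtual corner opposite J is at (-32.00, 23.80). The tangent condition forces SV to be normal to MV and since A1 is tangent to DA there, SD ⟂ DA, with radius 4.5, so the center S sits 4.5 in from both sides at S = (-27.50, 19.30). Then |JS| = |S − J| = 33.60.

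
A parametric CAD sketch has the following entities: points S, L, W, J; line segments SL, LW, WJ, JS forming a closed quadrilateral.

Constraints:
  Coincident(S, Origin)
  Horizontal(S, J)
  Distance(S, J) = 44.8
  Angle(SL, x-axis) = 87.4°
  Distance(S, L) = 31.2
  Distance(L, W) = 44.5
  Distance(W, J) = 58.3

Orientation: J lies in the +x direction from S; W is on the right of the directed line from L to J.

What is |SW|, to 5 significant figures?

16.680

Checks: |LW| = 44.50 ✓; |WJ| = 58.30 ✓.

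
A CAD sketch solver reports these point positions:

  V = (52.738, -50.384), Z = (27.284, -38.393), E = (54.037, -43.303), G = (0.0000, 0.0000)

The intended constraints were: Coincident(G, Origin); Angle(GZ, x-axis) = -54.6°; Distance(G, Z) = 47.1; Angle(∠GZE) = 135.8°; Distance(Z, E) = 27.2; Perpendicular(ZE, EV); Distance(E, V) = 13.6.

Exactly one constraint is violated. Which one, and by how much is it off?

Distance(E, V) = 13.6 — off by 6.40.

G = (0.00, 0.00) ✓; GZ at -54.60° ✓; |GZ| = 47.10 ✓; ∠GZE = 135.8° ✓; |ZE| = 27.20 ✓; ∠(ZE, EV) = 90.00° ✓; |EV| = 7.199 ✗.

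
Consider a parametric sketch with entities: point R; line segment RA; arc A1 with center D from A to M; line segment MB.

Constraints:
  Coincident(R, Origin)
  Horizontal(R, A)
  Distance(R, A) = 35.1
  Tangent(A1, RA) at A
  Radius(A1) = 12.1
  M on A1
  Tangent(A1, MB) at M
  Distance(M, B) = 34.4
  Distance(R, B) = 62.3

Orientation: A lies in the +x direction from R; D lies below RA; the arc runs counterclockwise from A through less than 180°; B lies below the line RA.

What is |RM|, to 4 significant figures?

29.83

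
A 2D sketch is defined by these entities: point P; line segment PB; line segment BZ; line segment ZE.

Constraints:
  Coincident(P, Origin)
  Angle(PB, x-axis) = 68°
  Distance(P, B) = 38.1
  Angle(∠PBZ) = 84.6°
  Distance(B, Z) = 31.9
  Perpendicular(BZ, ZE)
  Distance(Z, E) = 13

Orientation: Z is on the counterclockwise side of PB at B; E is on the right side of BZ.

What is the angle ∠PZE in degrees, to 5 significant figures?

143.26°

∠PBZ = 84.6°, so BZ runs at 68.0° + (180° − 84.6°) = 163.40° from the x-axis; with |BZ| = 31.9, Z = B + 31.9·(cos 163.40°, sin 163.40°) = (-16.298, 44.439). BZ is perpendicular to ZE; with |ZE| = 13.0 on the right of BZ, E = Z + 13.0·(0.28569, 0.95832) = (-12.584, 56.897). Then cos ∠PZE = ZP·ZE / (|ZP||ZE|), giving 143.26°.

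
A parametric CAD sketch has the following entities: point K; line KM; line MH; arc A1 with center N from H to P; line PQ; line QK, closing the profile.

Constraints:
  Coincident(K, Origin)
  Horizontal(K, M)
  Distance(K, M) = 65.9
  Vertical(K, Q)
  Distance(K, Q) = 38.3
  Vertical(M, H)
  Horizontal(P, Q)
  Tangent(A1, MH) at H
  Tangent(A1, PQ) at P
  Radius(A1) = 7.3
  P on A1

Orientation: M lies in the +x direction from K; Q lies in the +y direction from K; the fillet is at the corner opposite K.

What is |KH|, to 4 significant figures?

72.83

K is at the origin; K and M share the same y with |KM| = 65.9 and M on the +x side, so M = (65.90, 0.000). K and Q share the same x with |KQ| = 38.3 and Q on the +y side, so Q = (0.000, 38.30). The virtual corner opposite K is at (65.90, 38.30). The tangent condition forces NH to be normal to MH and A1 meets PQ tangentially, so NP is at right angles to PQ, with radius 7.3, so the center N sits 7.3 in from both sides at N = (58.60, 31.00). That places the tangent points at H = (65.90, 31.00) on MH and P = (58.60, 38.30) on PQ. Then |KH| = |H − K| = 72.83.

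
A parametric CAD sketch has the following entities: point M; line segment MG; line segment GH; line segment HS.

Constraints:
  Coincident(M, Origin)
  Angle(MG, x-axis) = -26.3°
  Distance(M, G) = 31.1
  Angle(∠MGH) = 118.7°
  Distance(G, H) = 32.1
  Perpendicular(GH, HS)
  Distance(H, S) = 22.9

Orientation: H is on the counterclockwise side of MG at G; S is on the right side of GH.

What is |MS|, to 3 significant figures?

68.8

∠MGH = 118.7°, so GH runs at -26.3° + (180° − 118.7°) = 35.0° from the x-axis; with |GH| = 32.1, H = G + 32.1·(cos 35.0°, sin 35.0°) = (54.2, 4.63). The perpendicularity gives HS at right angles to GH; with |HS| = 22.9 on the right of GH, S = H + 22.9·(0.574, -0.819) = (67.3, -14.1). Then |MS| = |S − M| = 68.8.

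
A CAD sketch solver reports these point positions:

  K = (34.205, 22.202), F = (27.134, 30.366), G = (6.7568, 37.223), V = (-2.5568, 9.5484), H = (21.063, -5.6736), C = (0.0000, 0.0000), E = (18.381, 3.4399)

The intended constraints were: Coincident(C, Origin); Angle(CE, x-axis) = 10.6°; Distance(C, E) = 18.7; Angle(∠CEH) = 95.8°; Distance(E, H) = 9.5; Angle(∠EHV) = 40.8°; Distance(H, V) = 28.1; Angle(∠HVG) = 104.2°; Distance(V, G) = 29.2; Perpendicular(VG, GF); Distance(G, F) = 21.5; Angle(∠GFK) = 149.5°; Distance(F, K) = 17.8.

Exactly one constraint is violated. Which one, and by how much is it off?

Distance(F, K) = 17.8 — off by 7.00.

C = (0.00, 0.00) ✓; CE at 10.60° ✓; |CE| = 18.70 ✓; ∠CEH = 95.80° ✓; |EH| = 9.500 ✓; ∠EHV = 40.80° ✓; |HV| = 28.10 ✓; ∠HVG = 104.2° ✓; |VG| = 29.20 ✓; ∠(VG, GF) = 90.00° ✓; |GF| = 21.50 ✓; ∠GFK = 149.5° ✓; |FK| = 10.80 ✗.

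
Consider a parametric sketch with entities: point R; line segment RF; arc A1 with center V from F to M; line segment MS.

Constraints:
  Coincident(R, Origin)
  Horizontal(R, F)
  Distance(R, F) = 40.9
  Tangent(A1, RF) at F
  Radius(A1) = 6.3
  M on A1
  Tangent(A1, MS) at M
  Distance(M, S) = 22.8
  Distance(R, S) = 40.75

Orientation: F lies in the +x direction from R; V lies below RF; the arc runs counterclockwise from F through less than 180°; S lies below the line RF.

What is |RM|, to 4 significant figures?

35.09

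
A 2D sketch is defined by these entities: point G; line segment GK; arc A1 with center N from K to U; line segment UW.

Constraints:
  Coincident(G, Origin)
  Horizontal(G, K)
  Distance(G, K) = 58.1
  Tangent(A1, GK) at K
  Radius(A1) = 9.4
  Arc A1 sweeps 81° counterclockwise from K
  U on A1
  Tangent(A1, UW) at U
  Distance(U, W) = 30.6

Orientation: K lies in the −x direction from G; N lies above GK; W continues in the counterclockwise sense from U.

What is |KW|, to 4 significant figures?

40.66

On A1, K sits at bearing -90° from N; an 81° counterclockwise sweep puts U at bearing -9°, so U = N + 9.4·(cos -9°, sin -9°) = (-48.82, 7.930). Since A1 is tangent to UW there, NU ⟂ UW, so UW runs along (−sin -9°, cos -9°); with |UW| = 30.6, W = (-44.03, 38.15). Then |KW| = |W − K| = 40.66.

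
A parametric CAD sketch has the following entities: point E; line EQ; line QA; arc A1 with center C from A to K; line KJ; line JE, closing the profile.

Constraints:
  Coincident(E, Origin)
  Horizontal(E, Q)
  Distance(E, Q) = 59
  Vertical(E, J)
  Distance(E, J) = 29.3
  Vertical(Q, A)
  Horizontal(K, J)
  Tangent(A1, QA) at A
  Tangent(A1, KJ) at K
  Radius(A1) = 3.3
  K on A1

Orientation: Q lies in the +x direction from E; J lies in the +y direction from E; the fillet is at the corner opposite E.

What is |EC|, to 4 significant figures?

61.47

E is at the origin; EQ is horizontal with |EQ| = 59.0 and Q on the +x side, so Q = (59.00, 0.000). E and J share the same x with |EJ| = 29.3 and J on the +y side, so J = (0.000, 29.30). The virtual corner opposite E is at (59.00, 29.30). Since A1 is tangent to QA there, CA ⟂ QA and since A1 is tangent to KJ there, CK ⟂ KJ, with radius 3.3, so the center C sits 3.3 in from both sides at C = (55.70, 26.00). Then |EC| = |C − E| = 61.47.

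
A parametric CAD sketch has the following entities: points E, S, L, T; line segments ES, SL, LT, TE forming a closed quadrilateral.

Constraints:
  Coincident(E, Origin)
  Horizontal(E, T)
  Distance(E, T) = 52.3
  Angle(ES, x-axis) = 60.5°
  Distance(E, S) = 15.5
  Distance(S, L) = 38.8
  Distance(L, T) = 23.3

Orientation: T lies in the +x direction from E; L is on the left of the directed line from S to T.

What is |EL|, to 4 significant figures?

50.59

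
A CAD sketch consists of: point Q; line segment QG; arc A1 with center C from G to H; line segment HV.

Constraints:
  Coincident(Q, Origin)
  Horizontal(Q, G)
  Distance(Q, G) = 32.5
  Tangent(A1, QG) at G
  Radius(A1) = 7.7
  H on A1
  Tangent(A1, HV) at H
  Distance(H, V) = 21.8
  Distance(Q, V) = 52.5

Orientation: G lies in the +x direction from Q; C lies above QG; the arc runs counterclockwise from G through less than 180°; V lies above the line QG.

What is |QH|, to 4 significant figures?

40.45

Checks: Q.y = 0.00, G.y = 0.00 ✓; |CH| = 7.700 ✓; ∠(CH, HV) = 90.00° ✓; |HV| = 21.80 ✓; |QV| = 52.50 ✓.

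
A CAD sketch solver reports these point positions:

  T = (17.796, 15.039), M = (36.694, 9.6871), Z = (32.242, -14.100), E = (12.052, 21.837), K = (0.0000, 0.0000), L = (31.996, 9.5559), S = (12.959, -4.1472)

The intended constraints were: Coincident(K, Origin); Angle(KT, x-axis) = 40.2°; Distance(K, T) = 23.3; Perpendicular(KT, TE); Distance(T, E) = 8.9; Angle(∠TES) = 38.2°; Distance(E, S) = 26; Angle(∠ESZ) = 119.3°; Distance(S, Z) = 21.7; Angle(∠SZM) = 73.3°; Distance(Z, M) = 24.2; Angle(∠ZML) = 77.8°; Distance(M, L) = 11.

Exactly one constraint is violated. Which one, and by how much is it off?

Distance(M, L) = 11 — off by 6.30.

K = (0.00, 0.00) ✓; KT at 40.20° ✓; |KT| = 23.30 ✓; ∠(KT, TE) = 90.00° ✓; |TE| = 8.900 ✓; ∠TES = 38.20° ✓; |ES| = 26.00 ✓; ∠ESZ = 119.3° ✓; |SZ| = 21.70 ✓; ∠SZM = 73.30° ✓; |ZM| = 24.20 ✓; ∠ZML = 77.80° ✓; |ML| = 4.700 ✗.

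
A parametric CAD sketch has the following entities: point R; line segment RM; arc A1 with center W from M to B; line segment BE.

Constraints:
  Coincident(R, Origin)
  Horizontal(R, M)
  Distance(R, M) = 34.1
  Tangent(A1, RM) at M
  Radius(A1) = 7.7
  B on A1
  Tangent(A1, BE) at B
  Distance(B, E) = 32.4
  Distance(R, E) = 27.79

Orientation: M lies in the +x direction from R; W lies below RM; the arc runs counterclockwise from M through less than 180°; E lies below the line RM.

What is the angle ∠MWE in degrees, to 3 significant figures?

125°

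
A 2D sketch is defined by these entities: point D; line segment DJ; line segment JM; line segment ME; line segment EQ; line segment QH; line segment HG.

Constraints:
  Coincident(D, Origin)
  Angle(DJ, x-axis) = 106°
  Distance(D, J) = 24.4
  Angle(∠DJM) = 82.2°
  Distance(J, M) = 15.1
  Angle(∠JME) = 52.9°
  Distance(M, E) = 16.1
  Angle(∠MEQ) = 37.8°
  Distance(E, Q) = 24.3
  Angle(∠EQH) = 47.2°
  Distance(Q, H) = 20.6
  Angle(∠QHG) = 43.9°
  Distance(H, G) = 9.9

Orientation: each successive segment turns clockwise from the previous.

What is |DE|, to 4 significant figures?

11.52

∠DJM = 82.2° gives JM at 8.200° from the x-axis; with |JM| = 15.1, M = (8.220, 25.61). ∠JME = 52.9° gives ME at -118.9° from the x-axis; with |ME| = 16.1, E = (0.4392, 11.51). Then |DE| = |E − D| = 11.52.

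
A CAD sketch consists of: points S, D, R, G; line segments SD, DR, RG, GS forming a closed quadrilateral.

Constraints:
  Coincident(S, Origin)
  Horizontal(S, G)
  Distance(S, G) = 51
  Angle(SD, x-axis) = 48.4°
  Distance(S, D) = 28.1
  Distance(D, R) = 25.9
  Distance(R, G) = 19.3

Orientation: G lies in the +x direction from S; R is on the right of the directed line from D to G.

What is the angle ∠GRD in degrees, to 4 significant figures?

116.4°

Checks: |DR| = 25.90 ✓; |RG| = 19.30 ✓.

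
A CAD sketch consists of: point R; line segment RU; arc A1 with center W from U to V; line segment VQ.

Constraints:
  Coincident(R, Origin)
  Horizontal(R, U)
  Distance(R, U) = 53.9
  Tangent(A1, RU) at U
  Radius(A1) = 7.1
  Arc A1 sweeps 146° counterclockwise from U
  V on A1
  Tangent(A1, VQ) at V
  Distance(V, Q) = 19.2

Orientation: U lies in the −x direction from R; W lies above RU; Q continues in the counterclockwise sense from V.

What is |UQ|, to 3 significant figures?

26.6

R is at the origin; RU is horizontal with |RU| = 53.9 and U on the −x side, so U = (-53.9, 0.00). Since A1 is tangent to RU there, WU ⟂ RU, so W = U + (0, 7.1) = (-53.9, 7.10). On A1, U sits at bearing -90° from W; a 146° counterclockwise sweep puts V at bearing 56°, so V = W + 7.1·(cos 56°, sin 56°) = (-49.9, 13.0). A1 meets VQ tangentially, so WV is at right angles to VQ, so VQ runs along (−sin 56°, cos 56°); with |VQ| = 19.2, Q = (-65.8, 23.7). Then |UQ| = |Q − U| = 26.6.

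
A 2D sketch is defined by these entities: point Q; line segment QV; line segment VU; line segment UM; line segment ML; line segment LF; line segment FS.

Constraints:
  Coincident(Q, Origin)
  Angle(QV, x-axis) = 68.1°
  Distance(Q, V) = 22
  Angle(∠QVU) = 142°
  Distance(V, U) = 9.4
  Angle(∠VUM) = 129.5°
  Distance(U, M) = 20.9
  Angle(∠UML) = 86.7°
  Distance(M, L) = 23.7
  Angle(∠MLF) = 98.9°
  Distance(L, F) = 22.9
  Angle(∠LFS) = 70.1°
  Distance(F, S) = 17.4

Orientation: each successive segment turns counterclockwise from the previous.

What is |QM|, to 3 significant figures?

40.1

Q is at the origin; QV runs at 68.1° with length 22.0, so V = (8.21, 20.4). ∠QVU = 142.0° gives VU at 106° from the x-axis; with |VU| = 9.4, U = (5.60, 29.4). ∠VUM = 129.5° gives UM at 157° from the x-axis; with |UM| = 20.9, M = (-13.6, 37.7). Then |QM| = |M − Q| = 40.1.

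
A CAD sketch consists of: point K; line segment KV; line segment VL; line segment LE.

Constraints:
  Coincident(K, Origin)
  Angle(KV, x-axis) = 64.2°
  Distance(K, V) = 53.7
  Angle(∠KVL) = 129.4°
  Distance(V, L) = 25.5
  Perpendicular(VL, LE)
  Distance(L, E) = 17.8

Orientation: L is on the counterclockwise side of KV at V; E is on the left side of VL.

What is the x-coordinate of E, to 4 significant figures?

-3.483

∠KVL = 129.4°, so VL runs at 64.2° + (180° − 129.4°) = 114.8° from the x-axis; with |VL| = 25.5, L = V + 25.5·(cos 114.8°, sin 114.8°) = (12.68, 71.50). VL ⟂ LE; with |LE| = 17.8 on the left of VL, E = L + 17.8·(-0.9078, -0.4195) = (-3.483, 64.03). So E.x = -3.483.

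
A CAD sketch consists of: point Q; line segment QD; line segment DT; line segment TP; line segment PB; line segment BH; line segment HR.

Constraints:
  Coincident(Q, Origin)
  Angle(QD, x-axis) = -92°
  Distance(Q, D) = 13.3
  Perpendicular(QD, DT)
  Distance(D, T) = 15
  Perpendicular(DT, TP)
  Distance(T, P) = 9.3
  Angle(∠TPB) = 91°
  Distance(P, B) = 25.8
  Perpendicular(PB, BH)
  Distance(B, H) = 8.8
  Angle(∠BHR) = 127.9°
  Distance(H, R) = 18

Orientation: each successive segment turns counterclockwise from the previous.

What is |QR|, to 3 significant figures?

23.8

PB ⟂ BH, so BH runs at -93.0°; with |BH| = 8.8, H = (-11.4, -12.0). ∠BHR = 127.9° gives HR at -40.9° from the x-axis; with |HR| = 18.0, R = (2.23, -23.7). Then |QR| = |R − Q| = 23.8.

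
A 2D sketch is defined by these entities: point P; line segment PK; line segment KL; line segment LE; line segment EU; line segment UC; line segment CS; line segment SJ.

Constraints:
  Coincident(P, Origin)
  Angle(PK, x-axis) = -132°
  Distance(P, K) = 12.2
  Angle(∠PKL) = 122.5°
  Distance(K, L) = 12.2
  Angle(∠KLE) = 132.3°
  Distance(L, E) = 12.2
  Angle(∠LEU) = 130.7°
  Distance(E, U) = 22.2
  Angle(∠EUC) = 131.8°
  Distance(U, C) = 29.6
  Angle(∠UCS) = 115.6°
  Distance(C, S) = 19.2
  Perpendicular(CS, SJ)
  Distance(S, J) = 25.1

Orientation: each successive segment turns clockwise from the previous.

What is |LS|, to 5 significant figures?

52.342

P is at the origin; PK runs at -132.0° with length 12.2, so K = (-8.1634, -9.0664). ∠PKL = 122.5° gives KL at 170.50° from the x-axis; with |KL| = 12.2, L = (-20.196, -7.0528). ∠KLE = 132.3° gives LE at 122.80° from the x-axis; with |LE| = 12.2, E = (-26.805, 3.2021). ∠LEU = 130.7° gives EU at 73.500° from the x-axis; with |EU| = 22.2, U = (-20.500, 24.488). ∠EUC = 131.8° gives UC at 25.300° from the x-axis; with |UC| = 29.6, C = (6.2611, 37.138). ∠UCS = 115.6° gives CS at -39.100° from the x-axis; with |CS| = 19.2, S = (21.161, 25.029). Then |LS| = |S − L| = 52.342.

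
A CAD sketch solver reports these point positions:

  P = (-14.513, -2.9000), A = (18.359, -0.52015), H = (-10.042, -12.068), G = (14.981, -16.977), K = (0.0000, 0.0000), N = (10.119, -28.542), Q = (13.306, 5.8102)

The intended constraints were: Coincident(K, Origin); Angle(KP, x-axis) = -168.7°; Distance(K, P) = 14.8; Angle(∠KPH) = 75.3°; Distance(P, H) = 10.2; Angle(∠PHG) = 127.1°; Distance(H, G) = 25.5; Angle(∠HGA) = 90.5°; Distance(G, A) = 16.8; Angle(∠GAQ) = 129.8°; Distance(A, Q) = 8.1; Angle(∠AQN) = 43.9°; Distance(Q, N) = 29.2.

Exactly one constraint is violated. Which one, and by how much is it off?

Distance(Q, N) = 29.2 — off by 5.30.

K = (0.00, 0.00) ✓; KP at -168.7° ✓; |KP| = 14.80 ✓; ∠KPH = 75.30° ✓; |PH| = 10.20 ✓; ∠PHG = 127.1° ✓; |HG| = 25.50 ✓; ∠HGA = 90.50° ✓; |GA| = 16.80 ✓; ∠GAQ = 129.8° ✓; |AQ| = 8.100 ✓; ∠AQN = 43.90° ✓; |QN| = 34.50 ✗.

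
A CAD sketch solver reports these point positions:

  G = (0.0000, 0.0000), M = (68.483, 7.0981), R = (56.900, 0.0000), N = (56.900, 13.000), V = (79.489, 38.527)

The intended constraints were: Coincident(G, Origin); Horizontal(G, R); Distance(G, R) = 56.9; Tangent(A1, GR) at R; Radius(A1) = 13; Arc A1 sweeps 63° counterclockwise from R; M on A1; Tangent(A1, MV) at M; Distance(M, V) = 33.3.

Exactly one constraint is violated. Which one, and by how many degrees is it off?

Tangent(A1, MV) at M — off by 7.70°.

G = (0.00, 0.00) ✓; G.y = 0.00, R.y = 0.00 ✓; |GR| = 56.90 ✓; ∠(NR, RG) = 90.00° ✓; |NR| = 13.00 ✓; bearing(N→M) − bearing(N→R) = 63.00° ✓; |NM| = 13.00 ✓; ∠(NM, MV) = 82.30° ✗; |MV| = 33.30 ✓.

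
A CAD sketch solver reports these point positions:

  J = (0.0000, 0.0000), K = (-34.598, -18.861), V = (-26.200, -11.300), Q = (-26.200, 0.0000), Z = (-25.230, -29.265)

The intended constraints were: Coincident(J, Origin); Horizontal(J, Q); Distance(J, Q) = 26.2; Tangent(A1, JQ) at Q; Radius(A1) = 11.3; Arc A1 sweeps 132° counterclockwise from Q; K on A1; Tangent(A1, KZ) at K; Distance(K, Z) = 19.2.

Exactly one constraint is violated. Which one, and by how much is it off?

Distance(K, Z) = 19.2 — off by 5.20.

J = (0.00, 0.00) ✓; J.y = 0.00, Q.y = 0.00 ✓; |JQ| = 26.20 ✓; ∠(VQ, QJ) = 90.00° ✓; |VQ| = 11.30 ✓; bearing(V→K) − bearing(V→Q) = 132.0° ✓; |VK| = 11.30 ✓; ∠(VK, KZ) = 90.00° ✓; |KZ| = 14.00 ✗.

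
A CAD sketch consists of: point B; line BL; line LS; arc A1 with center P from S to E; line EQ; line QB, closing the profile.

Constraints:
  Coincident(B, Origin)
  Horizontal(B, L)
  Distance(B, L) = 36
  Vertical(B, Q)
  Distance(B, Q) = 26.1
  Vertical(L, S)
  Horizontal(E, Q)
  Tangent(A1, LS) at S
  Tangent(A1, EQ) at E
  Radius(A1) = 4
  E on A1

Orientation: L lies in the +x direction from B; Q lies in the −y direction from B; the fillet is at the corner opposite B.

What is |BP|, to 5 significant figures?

38.890

BQ is vertical with |BQ| = 26.1 and Q on the −y side, so Q = (0.0000, -26.100). The virtual corner opposite B is at (36.000, -26.100). Since A1 is tangent to LS there, PS ⟂ LS and the tangent condition forces PE to be normal to EQ, with radius 4.0, so the center P sits 4.0 in from both sides at P = (32.000, -22.100). Then |BP| = |P − B| = 38.890.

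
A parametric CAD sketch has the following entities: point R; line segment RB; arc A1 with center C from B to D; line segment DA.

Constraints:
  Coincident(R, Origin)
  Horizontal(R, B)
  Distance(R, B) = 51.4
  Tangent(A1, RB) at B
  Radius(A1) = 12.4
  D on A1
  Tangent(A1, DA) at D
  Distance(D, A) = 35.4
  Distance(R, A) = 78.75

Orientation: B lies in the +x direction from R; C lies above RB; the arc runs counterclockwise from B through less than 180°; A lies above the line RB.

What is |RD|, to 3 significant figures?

65.1

R is at the origin; RB is horizontal with |RB| = 51.4 and B on the +x side, so B = (51.4, 0.00). Since A1 is tangent to RB there, CB ⟂ RB, so C = B + (0, 12.4) = (51.4, 12.4). Since CD ⟂ DA (tangency), |CA| = √(12.4² + 35.4²) = 37.5 regardless of where D sits on A1. So A lies on both circle(R, 78.75) and circle(C, 37.5); the above-RB intersection is A = (62.2, 48.3). D is the foot of the tangent from A: D = (63.8, 13.0).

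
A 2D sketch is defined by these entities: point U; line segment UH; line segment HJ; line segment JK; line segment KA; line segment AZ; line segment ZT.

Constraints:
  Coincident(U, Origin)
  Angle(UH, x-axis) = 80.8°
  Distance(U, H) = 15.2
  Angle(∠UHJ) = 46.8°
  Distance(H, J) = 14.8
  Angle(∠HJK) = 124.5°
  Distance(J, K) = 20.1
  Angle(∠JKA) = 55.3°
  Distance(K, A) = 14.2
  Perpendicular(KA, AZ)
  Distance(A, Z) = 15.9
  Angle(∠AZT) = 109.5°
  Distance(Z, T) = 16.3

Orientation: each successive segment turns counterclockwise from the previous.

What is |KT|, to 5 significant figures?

21.373

KA ⟂ AZ, so AZ runs at 124.20°; with |AZ| = 15.9, Z = (-7.2075, 7.7613). ∠AZT = 109.5° gives ZT at -165.30° from the x-axis; with |ZT| = 16.3, T = (-22.974, 3.6251). Then |KT| = |T − K| = 21.373.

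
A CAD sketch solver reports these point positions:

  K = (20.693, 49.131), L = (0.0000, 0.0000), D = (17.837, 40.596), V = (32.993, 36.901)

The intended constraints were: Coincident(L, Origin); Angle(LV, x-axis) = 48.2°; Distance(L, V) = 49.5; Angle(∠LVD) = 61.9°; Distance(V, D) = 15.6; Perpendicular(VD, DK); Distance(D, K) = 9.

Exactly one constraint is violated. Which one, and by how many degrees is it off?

Perpendicular(VD, DK) — off by 4.80°.

L = (0.00, 0.00) ✓; LV at 48.20° ✓; |LV| = 49.50 ✓; ∠LVD = 61.90° ✓; |VD| = 15.60 ✓; ∠(VD, DK) = 94.80° ✗; |DK| = 9.000 ✓.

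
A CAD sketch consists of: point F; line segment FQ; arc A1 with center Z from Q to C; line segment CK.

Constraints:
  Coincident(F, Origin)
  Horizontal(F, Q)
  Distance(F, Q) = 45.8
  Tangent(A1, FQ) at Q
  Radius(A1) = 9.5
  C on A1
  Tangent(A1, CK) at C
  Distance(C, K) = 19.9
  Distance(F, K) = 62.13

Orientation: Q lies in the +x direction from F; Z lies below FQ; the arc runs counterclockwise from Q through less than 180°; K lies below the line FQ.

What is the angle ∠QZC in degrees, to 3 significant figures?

139°

F is at the origin; F and Q share the same y with |FQ| = 45.8 and Q on the +x side, so Q = (45.8, 0.00). The tangent condition forces ZQ to be normal to FQ, so Z = Q + (0, -9.5) = (45.8, -9.50). Since ZC ⟂ CK (tangency), |ZK| = √(9.5² + 19.9²) = 22.1 regardless of where C sits on A1. So K lies on both circle(F, 62.13) and circle(Z, 22.1); the below-FQ intersection is K = (54.5, -29.7). C is the foot of the tangent from K: C = (39.6, -16.7).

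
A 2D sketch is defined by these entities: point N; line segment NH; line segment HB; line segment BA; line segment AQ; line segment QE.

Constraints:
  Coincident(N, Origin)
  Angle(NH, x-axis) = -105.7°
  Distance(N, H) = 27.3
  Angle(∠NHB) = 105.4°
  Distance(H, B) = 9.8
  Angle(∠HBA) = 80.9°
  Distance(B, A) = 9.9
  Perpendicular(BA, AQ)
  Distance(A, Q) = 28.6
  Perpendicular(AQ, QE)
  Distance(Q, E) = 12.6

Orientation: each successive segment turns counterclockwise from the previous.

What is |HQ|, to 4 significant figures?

20.68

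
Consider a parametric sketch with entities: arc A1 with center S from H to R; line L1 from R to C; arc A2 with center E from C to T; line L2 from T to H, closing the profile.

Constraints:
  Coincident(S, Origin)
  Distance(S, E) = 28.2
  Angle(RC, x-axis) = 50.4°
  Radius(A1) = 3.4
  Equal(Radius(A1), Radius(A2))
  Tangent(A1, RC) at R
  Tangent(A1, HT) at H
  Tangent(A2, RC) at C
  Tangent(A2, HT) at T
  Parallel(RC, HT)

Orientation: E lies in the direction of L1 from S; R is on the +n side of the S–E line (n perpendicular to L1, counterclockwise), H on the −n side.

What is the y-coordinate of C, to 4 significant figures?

23.90

Tangency of A1 to both parallel lines with radius 3.4 puts R and H at S ± 3.4·n: R = (-2.620, 2.167), H = (2.620, -2.167). Equal radii place C and T the same way about E: C = E + 3.4·n = (15.36, 23.90), T = E − 3.4·n = (20.60, 19.56). So C.y = 23.90.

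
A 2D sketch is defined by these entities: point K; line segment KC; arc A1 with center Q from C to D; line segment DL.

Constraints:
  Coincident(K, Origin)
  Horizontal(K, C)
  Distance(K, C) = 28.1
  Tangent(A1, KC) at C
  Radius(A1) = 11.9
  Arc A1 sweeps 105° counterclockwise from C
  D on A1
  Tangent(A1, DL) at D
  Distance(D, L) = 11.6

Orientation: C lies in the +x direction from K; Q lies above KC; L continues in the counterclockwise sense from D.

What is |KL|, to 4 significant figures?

45.00

On A1, C sits at bearing -90° from Q; a 105° counterclockwise sweep puts D at bearing 15°, so D = Q + 11.9·(cos 15°, sin 15°) = (39.59, 14.98). The tangent condition forces QD to be normal to DL, so DL runs along (−sin 15°, cos 15°); with |DL| = 11.6, L = (36.59, 26.18). Then |KL| = |L − K| = 45.00.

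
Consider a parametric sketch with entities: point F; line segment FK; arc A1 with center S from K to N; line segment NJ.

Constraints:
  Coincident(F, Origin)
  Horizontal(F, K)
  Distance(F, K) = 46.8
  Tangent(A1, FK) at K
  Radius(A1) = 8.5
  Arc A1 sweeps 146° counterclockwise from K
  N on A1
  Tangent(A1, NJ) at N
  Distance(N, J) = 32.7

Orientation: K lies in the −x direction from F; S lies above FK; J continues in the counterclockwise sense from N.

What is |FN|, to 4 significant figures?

44.83

Tangency of A1 to FK means the radius SK is perpendicular to FK, so S = K + (0, 8.5) = (-46.80, 8.500). On A1, K sits at bearing -90° from S; a 146° counterclockwise sweep puts N at bearing 56°, so N = S + 8.5·(cos 56°, sin 56°) = (-42.05, 15.55). Then |FN| = |N − F| = 44.83.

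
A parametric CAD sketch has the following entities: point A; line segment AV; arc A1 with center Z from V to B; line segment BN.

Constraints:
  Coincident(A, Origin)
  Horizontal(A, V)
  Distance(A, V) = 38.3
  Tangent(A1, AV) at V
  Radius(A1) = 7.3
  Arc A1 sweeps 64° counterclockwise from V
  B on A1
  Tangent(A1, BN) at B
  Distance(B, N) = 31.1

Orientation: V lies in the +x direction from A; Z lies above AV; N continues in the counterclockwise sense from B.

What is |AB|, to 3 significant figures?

45.0

Since A1 is tangent to AV there, ZV ⟂ AV, so Z = V + (0, 7.3) = (38.3, 7.30). On A1, V sits at bearing -90° from Z; a 64° counterclockwise sweep puts B at bearing -26°, so B = Z + 7.3·(cos -26°, sin -26°) = (44.9, 4.10). Then |AB| = |B − A| = 45.0.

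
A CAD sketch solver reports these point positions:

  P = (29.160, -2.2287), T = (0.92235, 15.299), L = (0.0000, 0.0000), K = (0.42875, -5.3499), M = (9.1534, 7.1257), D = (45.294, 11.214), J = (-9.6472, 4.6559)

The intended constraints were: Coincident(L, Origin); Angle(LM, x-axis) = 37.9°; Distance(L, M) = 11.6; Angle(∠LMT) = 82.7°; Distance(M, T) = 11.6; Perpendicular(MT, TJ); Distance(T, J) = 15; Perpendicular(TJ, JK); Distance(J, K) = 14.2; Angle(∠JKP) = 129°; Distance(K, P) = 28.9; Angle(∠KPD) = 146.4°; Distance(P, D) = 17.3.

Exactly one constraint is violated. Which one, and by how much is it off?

Distance(P, D) = 17.3 — off by 3.70.

L = (0.00, 0.00) ✓; LM at 37.90° ✓; |LM| = 11.60 ✓; ∠LMT = 82.70° ✓; |MT| = 11.60 ✓; ∠(MT, TJ) = 90.00° ✓; |TJ| = 15.00 ✓; ∠(TJ, JK) = 90.00° ✓; |JK| = 14.20 ✓; ∠JKP = 129.0° ✓; |KP| = 28.90 ✓; ∠KPD = 146.4° ✓; |PD| = 21.00 ✗.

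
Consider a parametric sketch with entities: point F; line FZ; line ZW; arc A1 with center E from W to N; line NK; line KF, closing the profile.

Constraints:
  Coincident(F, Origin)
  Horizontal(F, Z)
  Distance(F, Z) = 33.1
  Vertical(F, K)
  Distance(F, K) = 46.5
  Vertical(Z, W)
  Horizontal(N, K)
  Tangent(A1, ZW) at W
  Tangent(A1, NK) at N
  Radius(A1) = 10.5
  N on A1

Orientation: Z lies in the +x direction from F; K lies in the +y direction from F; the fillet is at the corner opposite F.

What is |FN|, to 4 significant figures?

51.70

F is at the origin; FZ is horizontal with |FZ| = 33.1 and Z on the +x side, so Z = (33.10, 0.000). F and K share the same x with |FK| = 46.5 and K on the +y side, so K = (0.000, 46.50). The virtual corner opposite F is at (33.10, 46.50). Tangency of A1 to ZW means the radius EW is perpendicular to ZW and since A1 is tangent to NK there, EN ⟂ NK, with radius 10.5, so the center E sits 10.5 in from both sides at E = (22.60, 36.00). That places the tangent points at W = (33.10, 36.00) on ZW and N = (22.60, 46.50) on NK. Then |FN| = |N − F| = 51.70.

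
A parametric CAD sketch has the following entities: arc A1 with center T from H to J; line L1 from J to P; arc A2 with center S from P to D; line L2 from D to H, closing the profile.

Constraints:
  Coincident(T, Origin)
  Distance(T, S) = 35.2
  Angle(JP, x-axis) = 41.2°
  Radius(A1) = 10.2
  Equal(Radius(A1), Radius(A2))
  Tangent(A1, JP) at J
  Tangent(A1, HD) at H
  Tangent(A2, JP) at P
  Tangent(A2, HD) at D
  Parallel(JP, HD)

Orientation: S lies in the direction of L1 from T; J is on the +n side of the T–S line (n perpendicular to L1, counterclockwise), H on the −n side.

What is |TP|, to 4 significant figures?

36.65

Tangency of A1 to both parallel lines with radius 10.2 puts J and H at T ± 10.2·n: J = (-6.719, 7.675), H = (6.719, -7.675). Equal radii place P and D the same way about S: P = S + 10.2·n = (19.77, 30.86), D = S − 10.2·n = (33.20, 15.51). Then |TP| = |P − T| = 36.65.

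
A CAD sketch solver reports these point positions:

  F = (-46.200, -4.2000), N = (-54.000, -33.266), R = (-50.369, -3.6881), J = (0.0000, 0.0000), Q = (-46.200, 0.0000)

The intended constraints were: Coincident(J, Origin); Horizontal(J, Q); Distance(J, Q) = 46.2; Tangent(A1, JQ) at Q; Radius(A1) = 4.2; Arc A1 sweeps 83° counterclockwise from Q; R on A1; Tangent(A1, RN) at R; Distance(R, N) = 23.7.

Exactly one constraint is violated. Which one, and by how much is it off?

Distance(R, N) = 23.7 — off by 6.10.

J = (0.00, 0.00) ✓; J.y = 0.00, Q.y = 0.00 ✓; |JQ| = 46.20 ✓; ∠(FQ, QJ) = 90.00° ✓; |FQ| = 4.200 ✓; bearing(F→R) − bearing(F→Q) = 83.00° ✓; |FR| = 4.200 ✓; ∠(FR, RN) = 90.00° ✓; |RN| = 29.80 ✗.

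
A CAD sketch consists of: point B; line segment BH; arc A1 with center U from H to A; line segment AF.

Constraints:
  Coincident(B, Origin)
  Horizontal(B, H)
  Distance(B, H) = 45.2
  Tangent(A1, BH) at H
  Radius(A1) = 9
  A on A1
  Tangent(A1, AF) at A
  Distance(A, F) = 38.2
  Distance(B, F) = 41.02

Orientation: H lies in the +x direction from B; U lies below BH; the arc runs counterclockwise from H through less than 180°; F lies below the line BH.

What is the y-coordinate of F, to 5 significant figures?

-37.003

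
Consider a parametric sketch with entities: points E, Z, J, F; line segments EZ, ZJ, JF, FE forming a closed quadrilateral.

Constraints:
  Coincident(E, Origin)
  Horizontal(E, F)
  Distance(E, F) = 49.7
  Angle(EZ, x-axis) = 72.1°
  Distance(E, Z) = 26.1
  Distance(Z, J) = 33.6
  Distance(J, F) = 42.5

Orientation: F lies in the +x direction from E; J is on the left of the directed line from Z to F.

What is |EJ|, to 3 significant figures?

55.5

Checks: |ZJ| = 33.60 ✓; |JF| = 42.50 ✓.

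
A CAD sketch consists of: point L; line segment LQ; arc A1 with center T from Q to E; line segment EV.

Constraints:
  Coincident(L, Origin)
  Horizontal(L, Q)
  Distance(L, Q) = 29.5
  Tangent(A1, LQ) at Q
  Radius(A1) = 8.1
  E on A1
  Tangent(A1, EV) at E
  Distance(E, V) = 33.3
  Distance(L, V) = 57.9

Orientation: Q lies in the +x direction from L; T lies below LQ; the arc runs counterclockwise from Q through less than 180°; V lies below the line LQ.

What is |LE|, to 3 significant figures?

26.1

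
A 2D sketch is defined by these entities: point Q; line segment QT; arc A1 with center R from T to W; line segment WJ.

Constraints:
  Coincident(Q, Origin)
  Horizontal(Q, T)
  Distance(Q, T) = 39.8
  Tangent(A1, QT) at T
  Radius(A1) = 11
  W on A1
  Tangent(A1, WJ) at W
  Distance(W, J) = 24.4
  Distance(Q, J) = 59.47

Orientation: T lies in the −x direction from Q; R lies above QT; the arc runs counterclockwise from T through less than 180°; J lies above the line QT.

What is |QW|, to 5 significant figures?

36.047

Checks: |RW| = 11.00 ✓; ∠(RW, WJ) = 90.00° ✓; |WJ| = 24.40 ✓; |QJ| = 59.47 ✓.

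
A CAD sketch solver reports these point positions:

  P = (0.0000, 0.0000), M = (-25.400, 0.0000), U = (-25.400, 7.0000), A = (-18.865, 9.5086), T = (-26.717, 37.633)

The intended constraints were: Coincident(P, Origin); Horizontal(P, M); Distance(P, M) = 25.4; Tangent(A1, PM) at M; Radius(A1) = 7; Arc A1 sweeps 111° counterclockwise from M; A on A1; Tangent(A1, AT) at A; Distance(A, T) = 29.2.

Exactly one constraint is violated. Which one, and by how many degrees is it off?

Tangent(A1, AT) at A — off by 5.40°.

P = (0.00, 0.00) ✓; P.y = 0.00, M.y = 0.00 ✓; |PM| = 25.40 ✓; ∠(UM, MP) = 90.00° ✓; |UM| = 7.000 ✓; bearing(U→A) − bearing(U→M) = 111.0° ✓; |UA| = 7.000 ✓; ∠(UA, AT) = 95.40° ✗; |AT| = 29.20 ✓.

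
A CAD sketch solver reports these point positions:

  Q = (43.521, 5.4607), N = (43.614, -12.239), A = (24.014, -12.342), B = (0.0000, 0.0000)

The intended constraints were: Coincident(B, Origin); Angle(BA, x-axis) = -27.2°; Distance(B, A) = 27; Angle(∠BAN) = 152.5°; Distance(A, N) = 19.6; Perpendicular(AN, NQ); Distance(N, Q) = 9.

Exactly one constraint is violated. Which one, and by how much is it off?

Distance(N, Q) = 9 — off by 8.70.

B = (0.00, 0.00) ✓; BA at -27.20° ✓; |BA| = 27.00 ✓; ∠BAN = 152.5° ✓; |AN| = 19.60 ✓; ∠(AN, NQ) = 90.00° ✓; |NQ| = 17.70 ✗.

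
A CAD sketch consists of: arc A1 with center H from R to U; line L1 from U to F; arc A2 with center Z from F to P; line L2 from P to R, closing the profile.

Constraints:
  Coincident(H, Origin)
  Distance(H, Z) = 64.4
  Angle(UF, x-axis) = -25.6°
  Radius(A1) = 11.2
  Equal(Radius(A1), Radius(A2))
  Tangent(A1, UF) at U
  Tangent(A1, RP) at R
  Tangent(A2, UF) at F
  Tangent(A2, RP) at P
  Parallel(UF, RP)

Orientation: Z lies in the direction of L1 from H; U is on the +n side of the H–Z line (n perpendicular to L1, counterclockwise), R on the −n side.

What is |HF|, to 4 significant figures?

65.37

The slot axis is L1's direction at -25.6°, so u = (cos -25.6°, sin -25.6°) = (0.9018, -0.4321) and n = (−sin -25.6°, cos -25.6°) = (0.4321, 0.9018). H is at the origin and Z lies 64.4 along u from H, so Z = 64.4·u = (58.08, -27.83). Tangency of A1 to both parallel lines with radius 11.2 puts U and R at H ± 11.2·n: U = (4.839, 10.10), R = (-4.839, -10.10). Equal radii place F and P the same way about Z: F = Z + 11.2·n = (62.92, -17.73), P = Z − 11.2·n = (53.24, -37.93). Then |HF| = |F − H| = 65.37.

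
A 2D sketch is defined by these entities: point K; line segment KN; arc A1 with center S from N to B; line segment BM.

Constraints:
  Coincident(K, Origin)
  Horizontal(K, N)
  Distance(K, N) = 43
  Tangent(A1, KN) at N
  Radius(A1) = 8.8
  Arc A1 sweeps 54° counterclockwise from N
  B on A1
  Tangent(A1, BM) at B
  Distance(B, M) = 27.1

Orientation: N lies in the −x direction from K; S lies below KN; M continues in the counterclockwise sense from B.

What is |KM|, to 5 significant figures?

70.819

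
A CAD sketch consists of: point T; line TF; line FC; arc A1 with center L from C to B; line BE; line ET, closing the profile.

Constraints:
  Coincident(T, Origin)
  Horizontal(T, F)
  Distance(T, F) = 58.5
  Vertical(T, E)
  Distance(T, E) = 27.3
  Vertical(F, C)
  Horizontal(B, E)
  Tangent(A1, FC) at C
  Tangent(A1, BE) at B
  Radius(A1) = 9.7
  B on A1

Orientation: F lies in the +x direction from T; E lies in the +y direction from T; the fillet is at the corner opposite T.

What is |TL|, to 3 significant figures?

51.9

T is at the origin; TF is horizontal with |TF| = 58.5 and F on the +x side, so F = (58.5, 0.00). TE is vertical with |TE| = 27.3 and E on the +y side, so E = (0.00, 27.3). The virtual corner opposite T is at (58.5, 27.3). The tangent condition forces LC to be normal to FC and since A1 is tangent to BE there, LB ⟂ BE, with radius 9.7, so the center L sits 9.7 in from both sides at L = (48.8, 17.6). Then |TL| = |L − T| = 51.9.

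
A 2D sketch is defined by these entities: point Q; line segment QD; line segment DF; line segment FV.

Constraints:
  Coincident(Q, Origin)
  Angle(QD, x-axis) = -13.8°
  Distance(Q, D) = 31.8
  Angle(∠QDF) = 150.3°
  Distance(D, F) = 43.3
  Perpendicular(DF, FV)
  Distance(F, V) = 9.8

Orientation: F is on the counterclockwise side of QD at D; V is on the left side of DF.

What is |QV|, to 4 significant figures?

71.17

Q is at the origin; QD runs at -13.8° with length 31.8, so D = 31.8·(cos -13.8°, sin -13.8°) = (30.88, -7.585). ∠QDF = 150.3°, so DF runs at -13.8° + (180° − 150.3°) = 15.90° from the x-axis; with |DF| = 43.3, F = D + 43.3·(cos 15.90°, sin 15.90°) = (72.53, 4.277). DF is perpendicular to FV; with |FV| = 9.8 on the left of DF, V = F + 9.8·(-0.2740, 0.9617) = (69.84, 13.70). Then |QV| = |V − Q| = 71.17.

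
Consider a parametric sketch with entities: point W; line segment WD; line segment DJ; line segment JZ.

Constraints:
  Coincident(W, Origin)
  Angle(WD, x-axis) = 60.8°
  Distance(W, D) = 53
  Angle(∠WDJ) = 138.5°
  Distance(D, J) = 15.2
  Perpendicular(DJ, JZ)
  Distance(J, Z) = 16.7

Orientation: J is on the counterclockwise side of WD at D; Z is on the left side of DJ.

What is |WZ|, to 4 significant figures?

57.90

∠WDJ = 138.5°, so DJ runs at 60.8° + (180° − 138.5°) = 102.3° from the x-axis; with |DJ| = 15.2, J = D + 15.2·(cos 102.3°, sin 102.3°) = (22.62, 61.12). DJ is perpendicular to JZ; with |JZ| = 16.7 on the left of DJ, Z = J + 16.7·(-0.9770, -0.2130) = (6.302, 57.56). Then |WZ| = |Z − W| = 57.90.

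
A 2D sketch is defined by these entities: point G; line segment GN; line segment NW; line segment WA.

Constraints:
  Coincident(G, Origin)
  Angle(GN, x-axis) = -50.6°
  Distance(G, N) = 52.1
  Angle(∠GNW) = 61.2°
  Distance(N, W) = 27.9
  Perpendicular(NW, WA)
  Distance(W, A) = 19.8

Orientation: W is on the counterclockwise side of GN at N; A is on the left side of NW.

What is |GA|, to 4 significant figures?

26.01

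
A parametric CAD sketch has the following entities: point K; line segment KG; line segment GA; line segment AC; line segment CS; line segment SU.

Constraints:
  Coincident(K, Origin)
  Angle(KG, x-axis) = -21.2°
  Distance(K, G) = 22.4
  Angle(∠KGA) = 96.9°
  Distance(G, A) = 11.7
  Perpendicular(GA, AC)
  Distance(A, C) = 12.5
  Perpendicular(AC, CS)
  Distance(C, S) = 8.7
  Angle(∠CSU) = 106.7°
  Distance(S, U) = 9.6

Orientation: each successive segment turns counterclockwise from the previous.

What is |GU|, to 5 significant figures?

3.3137

K is at the origin; KG runs at -21.2° with length 22.4, so G = (20.884, -8.1004). ∠KGA = 96.9° gives GA at 61.900° from the x-axis; with |GA| = 11.7, A = (26.395, 2.2205). The perpendicularity gives AC at right angles to GA, so AC runs at 151.90°; with |AC| = 12.5, C = (15.368, 8.1081). AC is perpendicular to CS, so CS runs at -118.10°; with |CS| = 8.7, S = (11.271, 0.43364). ∠CSU = 106.7° gives SU at -44.800° from the x-axis; with |SU| = 9.6, U = (18.082, -6.3308). Then |GU| = |U − G| = 3.3137.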